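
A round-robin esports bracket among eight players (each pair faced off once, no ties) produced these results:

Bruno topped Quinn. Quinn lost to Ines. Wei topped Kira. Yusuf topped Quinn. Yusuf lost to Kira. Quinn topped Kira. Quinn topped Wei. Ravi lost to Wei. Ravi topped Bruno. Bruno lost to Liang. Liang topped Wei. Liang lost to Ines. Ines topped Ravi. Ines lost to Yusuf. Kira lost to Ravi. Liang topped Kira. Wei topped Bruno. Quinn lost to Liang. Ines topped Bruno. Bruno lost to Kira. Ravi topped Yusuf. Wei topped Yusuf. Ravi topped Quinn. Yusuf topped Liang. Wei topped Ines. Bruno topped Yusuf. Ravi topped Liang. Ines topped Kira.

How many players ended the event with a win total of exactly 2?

Win totals: Wei 5, Ravi 5, Quinn 2, Bruno 2, Liang 4, Ines 5, Yusuf 3, Kira 2.
Exactly 2: Quinn, Bruno, Kira — 3 players.

3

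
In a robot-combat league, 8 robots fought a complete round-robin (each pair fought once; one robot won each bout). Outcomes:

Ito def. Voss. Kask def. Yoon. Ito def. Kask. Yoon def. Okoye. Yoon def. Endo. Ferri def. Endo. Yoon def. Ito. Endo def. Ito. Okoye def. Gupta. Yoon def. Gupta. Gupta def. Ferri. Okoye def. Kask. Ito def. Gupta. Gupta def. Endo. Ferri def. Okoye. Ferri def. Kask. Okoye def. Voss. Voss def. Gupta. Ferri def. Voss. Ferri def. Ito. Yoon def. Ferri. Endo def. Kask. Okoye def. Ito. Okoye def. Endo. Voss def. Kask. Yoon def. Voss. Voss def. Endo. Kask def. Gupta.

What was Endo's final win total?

2

Endo's results: beat Ito, Kask; lost to Ferri, Yoon, Voss, Okoye, Gupta.
That is 2 wins.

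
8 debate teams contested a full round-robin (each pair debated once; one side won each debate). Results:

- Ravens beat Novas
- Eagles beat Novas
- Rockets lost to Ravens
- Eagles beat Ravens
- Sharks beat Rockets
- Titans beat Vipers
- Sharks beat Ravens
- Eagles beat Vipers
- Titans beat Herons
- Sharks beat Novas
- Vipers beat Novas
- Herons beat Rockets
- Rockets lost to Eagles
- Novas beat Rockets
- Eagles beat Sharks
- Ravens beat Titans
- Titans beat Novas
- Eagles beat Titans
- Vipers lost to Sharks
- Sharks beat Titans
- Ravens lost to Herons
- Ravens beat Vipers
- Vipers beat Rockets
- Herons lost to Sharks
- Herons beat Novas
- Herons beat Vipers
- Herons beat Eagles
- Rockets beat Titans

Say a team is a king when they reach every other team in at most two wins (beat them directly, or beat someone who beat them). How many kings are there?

Rockets cannot reach Eagles, Ravens, Sharks in two steps.
Vipers cannot reach Herons, Eagles, Ravens, Sharks in two steps.
Herons reaches everyone (king).
Eagles reaches everyone (king).
Titans cannot reach Sharks in two steps.
Ravens cannot reach Eagles, Sharks in two steps.
Novas cannot reach Vipers, Herons, Eagles, Ravens, Sharks in two steps.
Sharks reaches everyone (king).
Kings: Herons, Eagles, Sharks — 3.

3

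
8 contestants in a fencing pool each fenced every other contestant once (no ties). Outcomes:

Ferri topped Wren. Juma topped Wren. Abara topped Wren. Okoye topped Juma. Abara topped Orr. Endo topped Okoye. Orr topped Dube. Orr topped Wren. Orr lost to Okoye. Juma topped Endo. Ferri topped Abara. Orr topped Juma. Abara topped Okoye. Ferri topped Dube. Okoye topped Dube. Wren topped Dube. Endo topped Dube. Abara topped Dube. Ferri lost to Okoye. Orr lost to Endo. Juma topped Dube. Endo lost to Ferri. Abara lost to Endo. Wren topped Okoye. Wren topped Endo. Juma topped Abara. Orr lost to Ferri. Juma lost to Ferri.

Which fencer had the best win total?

Ferri

Win totals: Abara 4, Endo 4, Juma 4, Okoye 4, Orr 3, Dube 0, Ferri 6, Wren 3.
Ferri leads with 6 wins (next highest: 4).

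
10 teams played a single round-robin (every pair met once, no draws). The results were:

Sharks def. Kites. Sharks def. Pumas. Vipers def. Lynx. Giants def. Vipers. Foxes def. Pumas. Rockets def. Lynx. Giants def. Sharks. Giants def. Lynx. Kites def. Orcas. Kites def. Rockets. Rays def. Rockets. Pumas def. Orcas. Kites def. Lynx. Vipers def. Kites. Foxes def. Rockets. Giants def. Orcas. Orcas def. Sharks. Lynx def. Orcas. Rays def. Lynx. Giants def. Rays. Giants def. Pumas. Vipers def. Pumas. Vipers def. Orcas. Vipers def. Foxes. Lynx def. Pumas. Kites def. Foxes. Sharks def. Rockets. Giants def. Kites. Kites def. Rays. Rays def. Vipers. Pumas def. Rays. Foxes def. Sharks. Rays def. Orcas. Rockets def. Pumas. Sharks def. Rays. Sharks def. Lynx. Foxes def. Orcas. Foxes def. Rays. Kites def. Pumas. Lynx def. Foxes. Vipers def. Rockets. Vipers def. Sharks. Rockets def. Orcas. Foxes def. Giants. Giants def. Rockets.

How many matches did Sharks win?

Sharks' results: beat Kites, Pumas, Rays, Lynx, Rockets; lost to Vipers, Giants, Foxes, Orcas.
That is 5 wins.

5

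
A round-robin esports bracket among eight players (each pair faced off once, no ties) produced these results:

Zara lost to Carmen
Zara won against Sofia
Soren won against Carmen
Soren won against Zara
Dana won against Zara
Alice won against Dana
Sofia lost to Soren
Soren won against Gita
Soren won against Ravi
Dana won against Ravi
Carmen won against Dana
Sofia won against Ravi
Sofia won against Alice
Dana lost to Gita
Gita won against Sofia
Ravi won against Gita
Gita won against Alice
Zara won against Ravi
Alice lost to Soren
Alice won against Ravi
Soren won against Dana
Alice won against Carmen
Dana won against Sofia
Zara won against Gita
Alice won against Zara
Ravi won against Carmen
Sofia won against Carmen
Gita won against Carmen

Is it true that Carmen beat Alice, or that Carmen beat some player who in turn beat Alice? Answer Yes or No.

No

Carmen did not beat Alice directly.
Carmen beat Zara, Dana, but each of them lost to Alice. No two-step path.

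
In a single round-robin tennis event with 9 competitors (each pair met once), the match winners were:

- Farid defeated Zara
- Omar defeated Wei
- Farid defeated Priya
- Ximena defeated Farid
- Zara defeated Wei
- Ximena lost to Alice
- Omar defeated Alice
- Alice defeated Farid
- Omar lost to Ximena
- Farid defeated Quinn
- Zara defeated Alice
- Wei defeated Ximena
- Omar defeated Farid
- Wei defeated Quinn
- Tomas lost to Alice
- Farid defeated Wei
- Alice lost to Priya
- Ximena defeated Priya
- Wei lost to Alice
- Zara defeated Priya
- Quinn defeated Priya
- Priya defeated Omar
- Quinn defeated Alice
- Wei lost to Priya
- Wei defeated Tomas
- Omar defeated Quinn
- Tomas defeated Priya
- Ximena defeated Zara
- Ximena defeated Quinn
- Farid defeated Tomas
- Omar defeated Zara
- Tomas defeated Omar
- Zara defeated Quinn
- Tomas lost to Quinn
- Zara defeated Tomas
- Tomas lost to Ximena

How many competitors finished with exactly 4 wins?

Win totals: Zara 5, Wei 3, Ximena 6, Farid 5, Alice 4, Omar 5, Priya 3, Tomas 2, Quinn 3.
Exactly 4: Alice — 1 competitor.

1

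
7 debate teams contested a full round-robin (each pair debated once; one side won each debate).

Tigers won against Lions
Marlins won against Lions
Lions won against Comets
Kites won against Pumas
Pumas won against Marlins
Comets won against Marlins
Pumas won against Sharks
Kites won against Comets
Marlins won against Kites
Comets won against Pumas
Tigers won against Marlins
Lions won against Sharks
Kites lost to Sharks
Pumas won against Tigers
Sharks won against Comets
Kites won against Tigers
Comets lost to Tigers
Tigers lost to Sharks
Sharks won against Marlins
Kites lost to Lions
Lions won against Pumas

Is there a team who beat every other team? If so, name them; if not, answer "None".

None

Highest win total is Sharks with 4 (out of 6 possible).
Sharks lost to Lions, Pumas, so no team went undefeated.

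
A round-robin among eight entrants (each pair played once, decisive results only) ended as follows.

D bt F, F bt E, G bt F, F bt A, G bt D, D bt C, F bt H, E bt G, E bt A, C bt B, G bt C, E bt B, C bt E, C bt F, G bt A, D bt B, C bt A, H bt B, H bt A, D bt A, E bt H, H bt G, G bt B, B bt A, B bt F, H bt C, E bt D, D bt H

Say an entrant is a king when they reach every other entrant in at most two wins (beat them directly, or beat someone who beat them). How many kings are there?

A cannot reach B, C, D, E, F, G, H in two steps.
B cannot reach C, D, G in two steps.
C reaches everyone (king).
D reaches everyone (king).
E reaches everyone (king).
F reaches everyone (king).
G reaches everyone (king).
H reaches everyone (king).
Kings: C, D, E, F, G, H — 6.

6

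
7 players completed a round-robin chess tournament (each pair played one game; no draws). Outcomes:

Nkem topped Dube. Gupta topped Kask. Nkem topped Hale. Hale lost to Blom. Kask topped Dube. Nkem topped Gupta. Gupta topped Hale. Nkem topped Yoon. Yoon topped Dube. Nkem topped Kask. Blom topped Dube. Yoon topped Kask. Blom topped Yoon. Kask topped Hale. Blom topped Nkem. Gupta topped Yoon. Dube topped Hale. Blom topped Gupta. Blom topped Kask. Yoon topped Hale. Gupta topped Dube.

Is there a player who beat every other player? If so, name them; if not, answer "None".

Blom has 6 wins out of 6 opponents — a perfect record.

Blom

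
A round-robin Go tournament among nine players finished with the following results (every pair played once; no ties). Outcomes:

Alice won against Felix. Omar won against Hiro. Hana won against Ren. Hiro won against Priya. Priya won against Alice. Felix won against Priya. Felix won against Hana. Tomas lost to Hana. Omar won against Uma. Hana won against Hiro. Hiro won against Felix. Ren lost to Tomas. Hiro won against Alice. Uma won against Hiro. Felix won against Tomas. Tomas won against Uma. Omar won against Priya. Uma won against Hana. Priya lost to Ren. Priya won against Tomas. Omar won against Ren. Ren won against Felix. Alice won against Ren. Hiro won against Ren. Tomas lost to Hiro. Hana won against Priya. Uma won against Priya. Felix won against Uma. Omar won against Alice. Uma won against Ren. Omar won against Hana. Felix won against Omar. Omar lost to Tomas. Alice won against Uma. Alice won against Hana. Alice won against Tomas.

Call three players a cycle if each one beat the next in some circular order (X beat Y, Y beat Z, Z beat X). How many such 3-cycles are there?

22

Win totals: Alice 5, Omar 6, Hiro 5, Felix 5, Hana 4, Priya 2, Uma 4, Tomas 3, Ren 2.
A player with w wins dominates both others in C(w,2) triples; summing gives 10 + 15 + 10 + 10 + 6 + 1 + 6 + 3 + 1 = 62 transitive triples.
Total triples C(9,3) = 84, so cyclic triples = 84 − 62 = 22.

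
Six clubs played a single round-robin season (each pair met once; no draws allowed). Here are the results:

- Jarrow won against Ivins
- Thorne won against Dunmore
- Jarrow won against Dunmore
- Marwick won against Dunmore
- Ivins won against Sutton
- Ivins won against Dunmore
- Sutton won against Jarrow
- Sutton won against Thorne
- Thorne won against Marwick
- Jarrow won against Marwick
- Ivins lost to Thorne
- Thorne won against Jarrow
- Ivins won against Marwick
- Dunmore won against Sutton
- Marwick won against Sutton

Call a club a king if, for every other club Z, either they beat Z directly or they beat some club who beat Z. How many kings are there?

Jarrow cannot reach Thorne in two steps.
Ivins reaches everyone (king).
Dunmore cannot reach Ivins, Marwick in two steps.
Marwick cannot reach Ivins in two steps.
Sutton reaches everyone (king).
Thorne reaches everyone (king).
Kings: Ivins, Sutton, Thorne — 3.

3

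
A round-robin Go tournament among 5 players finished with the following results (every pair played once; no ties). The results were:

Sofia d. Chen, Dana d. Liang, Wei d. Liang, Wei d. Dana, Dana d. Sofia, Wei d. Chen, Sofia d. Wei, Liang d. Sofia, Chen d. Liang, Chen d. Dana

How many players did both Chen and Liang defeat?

0

Chen beat: Liang, Dana.
Liang beat: Sofia.
No one was beaten by both.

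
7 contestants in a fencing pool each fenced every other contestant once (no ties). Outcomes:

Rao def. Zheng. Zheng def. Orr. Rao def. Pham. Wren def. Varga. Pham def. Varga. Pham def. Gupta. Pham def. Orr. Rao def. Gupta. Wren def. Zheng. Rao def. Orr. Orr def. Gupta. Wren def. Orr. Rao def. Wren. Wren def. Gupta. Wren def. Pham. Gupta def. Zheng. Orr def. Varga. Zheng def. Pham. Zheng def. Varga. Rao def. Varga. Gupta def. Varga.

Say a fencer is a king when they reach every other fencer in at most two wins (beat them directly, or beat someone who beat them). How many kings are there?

Varga cannot reach Orr, Pham, Rao, Wren, Zheng, Gupta in two steps.
Orr cannot reach Pham, Rao, Wren in two steps.
Pham cannot reach Rao, Wren in two steps.
Rao reaches everyone (king).
Wren cannot reach Rao in two steps.
Zheng cannot reach Rao, Wren in two steps.
Gupta cannot reach Rao, Wren in two steps.
Kings: Rao — 1.

1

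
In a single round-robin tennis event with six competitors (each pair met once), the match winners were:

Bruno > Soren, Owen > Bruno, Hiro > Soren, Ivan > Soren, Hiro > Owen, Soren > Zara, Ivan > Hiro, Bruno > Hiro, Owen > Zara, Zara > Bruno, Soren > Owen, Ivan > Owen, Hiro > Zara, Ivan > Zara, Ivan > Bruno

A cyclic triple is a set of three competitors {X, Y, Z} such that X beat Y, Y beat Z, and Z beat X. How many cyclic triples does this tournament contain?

Win totals: Bruno 2, Zara 1, Owen 2, Soren 2, Hiro 3, Ivan 5.
A competitor with w wins dominates both others in C(w,2) triples; summing gives 1 + 0 + 1 + 1 + 3 + 10 = 16 transitive triples.
Total triples C(6,3) = 20, so cyclic triples = 20 − 16 = 4.

4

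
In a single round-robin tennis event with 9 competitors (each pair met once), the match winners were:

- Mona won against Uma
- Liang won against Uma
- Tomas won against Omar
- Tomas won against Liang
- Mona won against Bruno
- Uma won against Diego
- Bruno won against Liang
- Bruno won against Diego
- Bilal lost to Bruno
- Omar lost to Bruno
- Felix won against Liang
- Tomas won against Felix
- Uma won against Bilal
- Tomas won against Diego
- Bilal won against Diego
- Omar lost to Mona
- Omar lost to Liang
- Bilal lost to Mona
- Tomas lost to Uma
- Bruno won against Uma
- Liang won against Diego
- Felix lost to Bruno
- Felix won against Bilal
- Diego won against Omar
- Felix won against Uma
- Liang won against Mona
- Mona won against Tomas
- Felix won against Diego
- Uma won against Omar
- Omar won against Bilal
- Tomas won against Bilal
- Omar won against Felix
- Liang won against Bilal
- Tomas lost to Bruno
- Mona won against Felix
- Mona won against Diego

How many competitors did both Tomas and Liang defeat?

3

Tomas beat: Felix, Diego, Bilal, Omar, Liang.
Liang beat: Diego, Bilal, Omar, Mona, Uma.
Both beat: Diego, Bilal, Omar — 3.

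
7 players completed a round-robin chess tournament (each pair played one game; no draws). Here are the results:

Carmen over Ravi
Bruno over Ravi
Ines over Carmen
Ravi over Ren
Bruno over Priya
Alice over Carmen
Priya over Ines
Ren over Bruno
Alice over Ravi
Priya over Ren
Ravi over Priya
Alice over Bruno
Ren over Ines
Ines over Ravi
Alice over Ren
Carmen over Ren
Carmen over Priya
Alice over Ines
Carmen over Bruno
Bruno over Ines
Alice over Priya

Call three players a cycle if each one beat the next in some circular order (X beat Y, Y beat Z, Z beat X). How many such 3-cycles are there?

Win totals: Bruno 3, Carmen 4, Priya 2, Ravi 2, Alice 6, Ren 2, Ines 2.
A player with w wins dominates both others in C(w,2) triples; summing gives 3 + 6 + 1 + 1 + 15 + 1 + 1 = 28 transitive triples.
Total triples C(7,3) = 35, so cyclic triples = 35 − 28 = 7.

7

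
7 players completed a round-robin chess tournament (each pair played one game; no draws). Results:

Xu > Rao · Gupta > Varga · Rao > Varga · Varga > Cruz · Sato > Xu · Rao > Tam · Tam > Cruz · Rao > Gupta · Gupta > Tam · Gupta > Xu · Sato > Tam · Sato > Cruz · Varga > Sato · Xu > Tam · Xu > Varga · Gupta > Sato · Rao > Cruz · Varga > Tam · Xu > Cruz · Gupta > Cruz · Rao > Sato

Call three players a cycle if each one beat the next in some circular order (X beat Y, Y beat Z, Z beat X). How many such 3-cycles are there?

Win totals: Gupta 5, Sato 3, Varga 3, Tam 1, Rao 5, Xu 4, Cruz 0.
A player with w wins dominates both others in C(w,2) triples; summing gives 10 + 3 + 3 + 0 + 10 + 6 + 0 = 32 transitive triples.
Total triples C(7,3) = 35, so cyclic triples = 35 − 32 = 3.

3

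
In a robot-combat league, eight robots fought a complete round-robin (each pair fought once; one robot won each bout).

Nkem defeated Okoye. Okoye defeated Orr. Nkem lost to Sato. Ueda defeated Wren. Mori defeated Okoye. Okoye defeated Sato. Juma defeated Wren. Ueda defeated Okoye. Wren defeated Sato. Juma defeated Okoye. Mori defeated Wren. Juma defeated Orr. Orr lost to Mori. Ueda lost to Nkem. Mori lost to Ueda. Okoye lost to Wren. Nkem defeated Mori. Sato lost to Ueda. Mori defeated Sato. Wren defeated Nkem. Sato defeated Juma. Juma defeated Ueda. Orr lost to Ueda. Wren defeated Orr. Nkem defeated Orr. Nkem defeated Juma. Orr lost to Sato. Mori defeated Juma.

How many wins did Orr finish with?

0

Orr's results: beat no one; lost to Juma, Ueda, Sato, Okoye, Nkem, Wren, Mori.
That is 0 wins.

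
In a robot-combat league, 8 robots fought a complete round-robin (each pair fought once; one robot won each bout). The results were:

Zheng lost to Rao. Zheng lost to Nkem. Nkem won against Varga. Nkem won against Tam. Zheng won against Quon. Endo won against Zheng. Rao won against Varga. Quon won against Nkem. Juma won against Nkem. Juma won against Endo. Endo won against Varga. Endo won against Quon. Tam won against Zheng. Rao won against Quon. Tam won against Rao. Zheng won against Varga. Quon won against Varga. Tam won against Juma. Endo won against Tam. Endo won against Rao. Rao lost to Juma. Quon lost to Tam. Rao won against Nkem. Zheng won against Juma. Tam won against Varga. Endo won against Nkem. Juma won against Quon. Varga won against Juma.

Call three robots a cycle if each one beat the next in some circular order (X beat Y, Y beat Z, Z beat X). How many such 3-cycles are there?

12

Win totals: Nkem 3, Varga 1, Zheng 3, Quon 2, Tam 5, Juma 4, Rao 4, Endo 6.
A robot with w wins dominates both others in C(w,2) triples; summing gives 3 + 0 + 3 + 1 + 10 + 6 + 6 + 15 = 44 transitive triples.
Total triples C(8,3) = 56, so cyclic triples = 56 − 44 = 12.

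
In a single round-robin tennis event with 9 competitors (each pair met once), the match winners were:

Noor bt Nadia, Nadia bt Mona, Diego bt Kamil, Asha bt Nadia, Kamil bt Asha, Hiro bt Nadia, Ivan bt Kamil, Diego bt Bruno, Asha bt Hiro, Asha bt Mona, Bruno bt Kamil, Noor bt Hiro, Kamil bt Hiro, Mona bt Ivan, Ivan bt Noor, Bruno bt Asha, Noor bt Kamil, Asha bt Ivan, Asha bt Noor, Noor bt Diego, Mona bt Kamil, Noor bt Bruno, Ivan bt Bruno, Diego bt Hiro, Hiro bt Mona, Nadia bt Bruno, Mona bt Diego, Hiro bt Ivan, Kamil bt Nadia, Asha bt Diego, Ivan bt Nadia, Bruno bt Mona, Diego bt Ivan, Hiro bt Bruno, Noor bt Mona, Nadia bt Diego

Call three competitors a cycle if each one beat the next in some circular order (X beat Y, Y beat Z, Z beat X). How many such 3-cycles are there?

24

Win totals: Noor 6, Hiro 4, Bruno 3, Diego 4, Asha 6, Mona 3, Kamil 3, Ivan 4, Nadia 3.
A competitor with w wins dominates both others in C(w,2) triples; summing gives 15 + 6 + 3 + 6 + 15 + 3 + 3 + 6 + 3 = 60 transitive triples.
Total triples C(9,3) = 84, so cyclic triples = 84 − 60 = 24.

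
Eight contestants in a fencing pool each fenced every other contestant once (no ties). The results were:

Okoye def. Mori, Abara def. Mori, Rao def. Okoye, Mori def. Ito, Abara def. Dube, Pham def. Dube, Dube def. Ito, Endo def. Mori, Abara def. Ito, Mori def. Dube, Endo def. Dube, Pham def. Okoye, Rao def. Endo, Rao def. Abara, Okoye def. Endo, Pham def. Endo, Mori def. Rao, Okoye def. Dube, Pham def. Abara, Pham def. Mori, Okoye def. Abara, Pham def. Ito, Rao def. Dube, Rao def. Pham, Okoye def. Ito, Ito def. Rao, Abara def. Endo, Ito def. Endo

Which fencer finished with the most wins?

Pham

Win totals: Okoye 5, Rao 5, Abara 4, Mori 3, Endo 2, Dube 1, Pham 6, Ito 2.
Pham leads with 6 wins (next highest: 5).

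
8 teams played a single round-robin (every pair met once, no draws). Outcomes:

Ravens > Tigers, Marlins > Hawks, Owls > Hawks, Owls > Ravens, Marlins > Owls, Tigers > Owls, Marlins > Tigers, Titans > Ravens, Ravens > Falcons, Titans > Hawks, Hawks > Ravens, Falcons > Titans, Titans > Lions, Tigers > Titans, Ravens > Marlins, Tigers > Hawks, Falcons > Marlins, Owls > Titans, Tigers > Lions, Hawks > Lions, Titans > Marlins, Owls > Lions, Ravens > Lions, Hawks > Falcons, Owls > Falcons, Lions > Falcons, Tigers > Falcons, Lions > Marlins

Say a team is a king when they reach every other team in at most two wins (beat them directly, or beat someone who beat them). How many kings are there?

6

Ravens reaches everyone (king).
Lions cannot reach Ravens in two steps.
Falcons reaches everyone (king).
Owls reaches everyone (king).
Hawks cannot reach Owls in two steps.
Titans reaches everyone (king).
Marlins reaches everyone (king).
Tigers reaches everyone (king).
Kings: Ravens, Falcons, Owls, Titans, Marlins, Tigers — 6.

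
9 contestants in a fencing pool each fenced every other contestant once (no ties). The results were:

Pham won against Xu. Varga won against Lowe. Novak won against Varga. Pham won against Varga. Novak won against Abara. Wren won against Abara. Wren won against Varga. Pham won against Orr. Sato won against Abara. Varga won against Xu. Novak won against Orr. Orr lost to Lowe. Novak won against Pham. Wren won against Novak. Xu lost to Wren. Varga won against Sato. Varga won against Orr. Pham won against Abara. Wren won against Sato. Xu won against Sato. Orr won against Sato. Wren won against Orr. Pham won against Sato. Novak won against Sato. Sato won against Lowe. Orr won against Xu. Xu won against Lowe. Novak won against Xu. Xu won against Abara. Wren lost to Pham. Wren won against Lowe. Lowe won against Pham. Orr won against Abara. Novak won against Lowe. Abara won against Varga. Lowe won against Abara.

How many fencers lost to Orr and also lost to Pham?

3

Orr beat: Abara, Xu, Sato.
Pham beat: Abara, Wren, Xu, Varga, Sato, Orr.
Both beat: Abara, Xu, Sato — 3.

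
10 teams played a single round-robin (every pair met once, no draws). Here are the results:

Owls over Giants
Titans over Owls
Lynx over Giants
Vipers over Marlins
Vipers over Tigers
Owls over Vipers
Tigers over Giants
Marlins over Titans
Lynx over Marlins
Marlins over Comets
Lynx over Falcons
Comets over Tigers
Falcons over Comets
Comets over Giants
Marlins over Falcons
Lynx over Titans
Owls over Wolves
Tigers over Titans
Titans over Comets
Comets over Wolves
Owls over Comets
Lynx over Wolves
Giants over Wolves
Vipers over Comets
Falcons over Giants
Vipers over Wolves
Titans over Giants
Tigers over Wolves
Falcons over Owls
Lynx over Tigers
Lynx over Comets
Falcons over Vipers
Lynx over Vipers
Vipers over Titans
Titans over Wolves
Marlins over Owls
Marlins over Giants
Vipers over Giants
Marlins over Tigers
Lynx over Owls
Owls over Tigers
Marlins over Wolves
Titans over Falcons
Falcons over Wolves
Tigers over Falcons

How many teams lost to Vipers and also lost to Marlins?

5

Vipers beat: Wolves, Marlins, Tigers, Comets, Titans, Giants.
Marlins beat: Wolves, Tigers, Falcons, Owls, Comets, Titans, Giants.
Both beat: Wolves, Tigers, Comets, Titans, Giants — 5.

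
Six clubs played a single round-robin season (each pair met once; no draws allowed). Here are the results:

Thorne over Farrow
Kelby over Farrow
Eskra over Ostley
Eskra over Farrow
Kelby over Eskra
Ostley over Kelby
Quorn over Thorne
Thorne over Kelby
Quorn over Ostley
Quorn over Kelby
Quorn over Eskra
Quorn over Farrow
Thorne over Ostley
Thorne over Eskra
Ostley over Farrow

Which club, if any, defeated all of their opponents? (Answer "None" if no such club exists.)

Quorn

Quorn has 5 wins out of 5 opponents — a perfect record.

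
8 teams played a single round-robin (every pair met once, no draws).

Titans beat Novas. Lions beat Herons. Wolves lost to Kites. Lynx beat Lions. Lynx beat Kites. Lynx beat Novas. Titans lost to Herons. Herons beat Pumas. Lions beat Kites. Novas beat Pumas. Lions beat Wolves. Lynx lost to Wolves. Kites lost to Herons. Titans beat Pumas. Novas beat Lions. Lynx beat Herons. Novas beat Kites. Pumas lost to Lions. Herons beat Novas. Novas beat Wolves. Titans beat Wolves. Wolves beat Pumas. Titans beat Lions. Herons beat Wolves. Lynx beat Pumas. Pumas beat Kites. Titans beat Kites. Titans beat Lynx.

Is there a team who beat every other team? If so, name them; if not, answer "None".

Highest win total is Titans with 6 (out of 7 possible).
Titans lost to Herons, so no team went undefeated.

None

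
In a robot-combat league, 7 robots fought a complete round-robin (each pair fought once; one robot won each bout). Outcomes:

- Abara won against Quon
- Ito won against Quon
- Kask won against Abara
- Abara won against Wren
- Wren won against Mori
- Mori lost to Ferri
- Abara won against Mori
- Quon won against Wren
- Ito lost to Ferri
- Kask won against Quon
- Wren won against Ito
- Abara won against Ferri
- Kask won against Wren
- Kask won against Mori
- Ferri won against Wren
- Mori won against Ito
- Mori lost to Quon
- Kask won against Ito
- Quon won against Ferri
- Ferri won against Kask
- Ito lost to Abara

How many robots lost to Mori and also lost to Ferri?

Mori beat: Ito.
Ferri beat: Mori, Wren, Ito, Kask.
Both beat: Ito — 1.

1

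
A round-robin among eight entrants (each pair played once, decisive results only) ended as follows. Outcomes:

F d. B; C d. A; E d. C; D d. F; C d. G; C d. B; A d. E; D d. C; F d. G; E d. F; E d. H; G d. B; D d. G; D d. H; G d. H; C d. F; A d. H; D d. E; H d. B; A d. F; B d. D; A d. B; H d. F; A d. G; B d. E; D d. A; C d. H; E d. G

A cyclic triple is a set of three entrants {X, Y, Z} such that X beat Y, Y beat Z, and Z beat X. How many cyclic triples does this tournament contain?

11

Win totals: A 5, B 2, C 5, D 6, E 4, F 2, G 2, H 2.
An entrant with w wins dominates both others in C(w,2) triples; summing gives 10 + 1 + 10 + 15 + 6 + 1 + 1 + 1 = 45 transitive triples.
Total triples C(8,3) = 56, so cyclic triples = 56 − 45 = 11.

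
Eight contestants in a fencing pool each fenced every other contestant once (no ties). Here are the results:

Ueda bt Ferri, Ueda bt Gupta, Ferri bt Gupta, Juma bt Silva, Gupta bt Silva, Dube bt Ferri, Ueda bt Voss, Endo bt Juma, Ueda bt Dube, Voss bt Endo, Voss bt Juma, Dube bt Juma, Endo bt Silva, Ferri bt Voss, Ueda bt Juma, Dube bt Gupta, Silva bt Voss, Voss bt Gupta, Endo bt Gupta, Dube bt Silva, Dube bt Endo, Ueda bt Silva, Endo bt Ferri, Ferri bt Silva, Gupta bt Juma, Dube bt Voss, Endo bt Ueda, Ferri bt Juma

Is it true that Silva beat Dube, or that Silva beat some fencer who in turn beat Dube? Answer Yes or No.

No

Silva did not beat Dube directly.
Silva beat Voss, but each of them lost to Dube. No two-step path.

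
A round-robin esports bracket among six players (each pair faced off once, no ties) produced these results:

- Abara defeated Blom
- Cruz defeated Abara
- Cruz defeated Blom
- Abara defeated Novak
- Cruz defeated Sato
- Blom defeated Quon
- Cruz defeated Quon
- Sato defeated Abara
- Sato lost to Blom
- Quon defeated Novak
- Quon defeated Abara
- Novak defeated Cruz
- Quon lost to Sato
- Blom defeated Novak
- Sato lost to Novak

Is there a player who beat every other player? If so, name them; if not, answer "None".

None

Highest win total is Cruz with 4 (out of 5 possible).
Cruz lost to Novak, so no player went undefeated.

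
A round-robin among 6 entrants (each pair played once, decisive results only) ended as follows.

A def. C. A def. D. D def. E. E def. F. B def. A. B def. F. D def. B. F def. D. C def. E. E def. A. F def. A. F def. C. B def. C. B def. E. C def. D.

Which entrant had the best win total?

Win totals: A 2, B 4, C 2, D 2, E 2, F 3.
B leads with 4 wins (next highest: 3).

B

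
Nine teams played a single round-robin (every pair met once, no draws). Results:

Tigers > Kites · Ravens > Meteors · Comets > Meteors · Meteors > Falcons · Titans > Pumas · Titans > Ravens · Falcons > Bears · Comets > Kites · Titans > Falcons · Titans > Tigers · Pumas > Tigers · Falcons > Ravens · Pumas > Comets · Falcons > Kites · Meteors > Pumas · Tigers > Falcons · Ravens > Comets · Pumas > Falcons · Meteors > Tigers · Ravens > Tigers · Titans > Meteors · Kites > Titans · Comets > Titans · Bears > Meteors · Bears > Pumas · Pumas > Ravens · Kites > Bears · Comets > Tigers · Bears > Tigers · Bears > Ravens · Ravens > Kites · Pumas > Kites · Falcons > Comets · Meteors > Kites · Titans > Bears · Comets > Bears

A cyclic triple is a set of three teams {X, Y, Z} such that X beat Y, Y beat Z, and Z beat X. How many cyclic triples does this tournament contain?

Win totals: Bears 4, Pumas 5, Comets 5, Kites 2, Tigers 2, Titans 6, Falcons 4, Meteors 4, Ravens 4.
A team with w wins dominates both others in C(w,2) triples; summing gives 6 + 10 + 10 + 1 + 1 + 15 + 6 + 6 + 6 = 61 transitive triples.
Total triples C(9,3) = 84, so cyclic triples = 84 − 61 = 23.

23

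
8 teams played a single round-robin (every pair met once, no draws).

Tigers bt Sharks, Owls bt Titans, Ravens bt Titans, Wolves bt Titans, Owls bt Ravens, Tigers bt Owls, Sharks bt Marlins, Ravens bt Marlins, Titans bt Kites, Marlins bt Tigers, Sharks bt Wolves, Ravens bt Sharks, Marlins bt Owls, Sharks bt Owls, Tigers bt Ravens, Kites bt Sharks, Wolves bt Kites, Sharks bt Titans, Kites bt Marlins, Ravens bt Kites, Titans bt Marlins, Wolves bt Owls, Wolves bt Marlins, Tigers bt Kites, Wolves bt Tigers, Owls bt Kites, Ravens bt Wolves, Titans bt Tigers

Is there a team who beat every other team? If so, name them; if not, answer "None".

None

Highest win total is Wolves with 5 (out of 7 possible).
Wolves lost to Ravens, Sharks, so no team went undefeated.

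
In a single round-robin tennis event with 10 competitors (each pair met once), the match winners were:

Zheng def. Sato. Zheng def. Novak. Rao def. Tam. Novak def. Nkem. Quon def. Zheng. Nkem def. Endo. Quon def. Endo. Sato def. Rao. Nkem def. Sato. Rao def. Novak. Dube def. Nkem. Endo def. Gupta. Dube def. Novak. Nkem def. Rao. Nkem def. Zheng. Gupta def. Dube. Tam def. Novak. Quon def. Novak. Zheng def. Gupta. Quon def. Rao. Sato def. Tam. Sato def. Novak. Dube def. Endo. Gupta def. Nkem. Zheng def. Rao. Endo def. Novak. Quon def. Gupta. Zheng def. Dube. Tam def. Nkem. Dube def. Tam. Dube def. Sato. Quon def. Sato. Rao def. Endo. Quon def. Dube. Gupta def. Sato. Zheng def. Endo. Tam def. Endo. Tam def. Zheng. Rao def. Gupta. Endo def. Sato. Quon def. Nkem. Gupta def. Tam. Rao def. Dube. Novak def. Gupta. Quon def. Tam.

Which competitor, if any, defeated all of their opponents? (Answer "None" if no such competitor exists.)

Quon has 9 wins out of 9 opponents — a perfect record.

Quon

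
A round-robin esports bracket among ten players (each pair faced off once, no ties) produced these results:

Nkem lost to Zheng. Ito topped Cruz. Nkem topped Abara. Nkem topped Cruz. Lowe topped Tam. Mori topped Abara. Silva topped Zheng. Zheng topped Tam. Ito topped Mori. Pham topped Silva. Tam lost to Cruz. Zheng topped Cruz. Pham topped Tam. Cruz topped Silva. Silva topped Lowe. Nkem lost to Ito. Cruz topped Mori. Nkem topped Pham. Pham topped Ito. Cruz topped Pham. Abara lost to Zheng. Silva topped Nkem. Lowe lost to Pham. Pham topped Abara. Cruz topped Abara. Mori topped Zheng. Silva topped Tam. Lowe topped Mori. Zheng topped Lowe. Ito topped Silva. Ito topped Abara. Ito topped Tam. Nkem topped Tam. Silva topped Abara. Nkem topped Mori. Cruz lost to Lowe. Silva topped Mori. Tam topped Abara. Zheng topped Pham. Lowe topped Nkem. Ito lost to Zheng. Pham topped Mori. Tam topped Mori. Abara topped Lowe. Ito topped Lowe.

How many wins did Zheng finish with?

7

Zheng's results: beat Tam, Ito, Cruz, Pham, Lowe, Nkem, Abara; lost to Silva, Mori.
That is 7 wins.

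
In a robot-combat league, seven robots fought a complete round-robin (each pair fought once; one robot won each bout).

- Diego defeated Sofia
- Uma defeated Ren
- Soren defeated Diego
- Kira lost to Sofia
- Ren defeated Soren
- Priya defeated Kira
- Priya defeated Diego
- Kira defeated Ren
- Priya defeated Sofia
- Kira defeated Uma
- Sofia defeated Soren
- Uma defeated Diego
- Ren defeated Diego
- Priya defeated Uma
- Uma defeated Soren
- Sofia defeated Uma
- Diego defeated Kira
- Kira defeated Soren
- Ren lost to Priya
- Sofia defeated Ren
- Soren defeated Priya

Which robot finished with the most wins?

Priya

Win totals: Soren 2, Sofia 4, Uma 3, Ren 2, Diego 2, Kira 3, Priya 5.
Priya leads with 5 wins (next highest: 4).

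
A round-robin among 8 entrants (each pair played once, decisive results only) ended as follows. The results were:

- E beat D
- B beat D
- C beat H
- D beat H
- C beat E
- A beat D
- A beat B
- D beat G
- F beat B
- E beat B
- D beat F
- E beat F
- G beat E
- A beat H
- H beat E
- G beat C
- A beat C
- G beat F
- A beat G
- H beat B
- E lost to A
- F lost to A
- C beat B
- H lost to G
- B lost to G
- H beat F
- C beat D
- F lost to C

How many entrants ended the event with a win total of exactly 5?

Win totals: A 7, B 1, C 5, D 3, E 3, F 1, G 5, H 3.
Exactly 5: C, G — 2 entrants.

2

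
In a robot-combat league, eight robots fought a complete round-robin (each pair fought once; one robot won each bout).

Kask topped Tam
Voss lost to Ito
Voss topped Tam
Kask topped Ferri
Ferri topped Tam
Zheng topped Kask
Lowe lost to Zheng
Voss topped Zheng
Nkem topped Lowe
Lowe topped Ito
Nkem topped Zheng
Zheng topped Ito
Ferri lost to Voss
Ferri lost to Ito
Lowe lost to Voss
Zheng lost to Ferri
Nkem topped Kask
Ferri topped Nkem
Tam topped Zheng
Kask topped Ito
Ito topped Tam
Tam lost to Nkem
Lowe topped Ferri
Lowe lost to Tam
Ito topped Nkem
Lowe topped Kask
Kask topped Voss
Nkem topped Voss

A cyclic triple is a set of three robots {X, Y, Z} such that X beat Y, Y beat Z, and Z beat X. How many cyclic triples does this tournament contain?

18

Win totals: Voss 4, Nkem 5, Lowe 3, Ferri 3, Zheng 3, Ito 4, Tam 2, Kask 4.
A robot with w wins dominates both others in C(w,2) triples; summing gives 6 + 10 + 3 + 3 + 3 + 6 + 1 + 6 = 38 transitive triples.
Total triples C(8,3) = 56, so cyclic triples = 56 − 38 = 18.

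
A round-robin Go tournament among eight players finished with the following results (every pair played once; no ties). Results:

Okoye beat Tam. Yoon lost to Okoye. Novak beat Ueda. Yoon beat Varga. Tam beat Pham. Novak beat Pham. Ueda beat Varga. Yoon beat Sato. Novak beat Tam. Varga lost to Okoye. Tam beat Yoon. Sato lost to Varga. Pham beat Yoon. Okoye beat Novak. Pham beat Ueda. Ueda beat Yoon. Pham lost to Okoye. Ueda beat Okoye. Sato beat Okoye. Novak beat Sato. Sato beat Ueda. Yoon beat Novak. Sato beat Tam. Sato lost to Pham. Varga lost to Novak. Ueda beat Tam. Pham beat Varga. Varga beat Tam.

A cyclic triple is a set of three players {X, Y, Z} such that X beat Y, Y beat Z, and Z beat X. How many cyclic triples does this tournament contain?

16

Win totals: Okoye 5, Sato 3, Pham 4, Varga 2, Ueda 4, Novak 5, Yoon 3, Tam 2.
A player with w wins dominates both others in C(w,2) triples; summing gives 10 + 3 + 6 + 1 + 6 + 10 + 3 + 1 = 40 transitive triples.
Total triples C(8,3) = 56, so cyclic triples = 56 − 40 = 16.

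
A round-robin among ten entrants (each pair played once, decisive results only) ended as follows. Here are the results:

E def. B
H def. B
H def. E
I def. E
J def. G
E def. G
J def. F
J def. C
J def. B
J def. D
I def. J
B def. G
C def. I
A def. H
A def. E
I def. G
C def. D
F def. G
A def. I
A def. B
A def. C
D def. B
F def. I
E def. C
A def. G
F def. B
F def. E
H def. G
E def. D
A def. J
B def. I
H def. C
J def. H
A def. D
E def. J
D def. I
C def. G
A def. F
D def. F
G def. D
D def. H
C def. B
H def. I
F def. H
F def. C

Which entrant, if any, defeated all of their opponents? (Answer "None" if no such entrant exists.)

A

A has 9 wins out of 9 opponents — a perfect record.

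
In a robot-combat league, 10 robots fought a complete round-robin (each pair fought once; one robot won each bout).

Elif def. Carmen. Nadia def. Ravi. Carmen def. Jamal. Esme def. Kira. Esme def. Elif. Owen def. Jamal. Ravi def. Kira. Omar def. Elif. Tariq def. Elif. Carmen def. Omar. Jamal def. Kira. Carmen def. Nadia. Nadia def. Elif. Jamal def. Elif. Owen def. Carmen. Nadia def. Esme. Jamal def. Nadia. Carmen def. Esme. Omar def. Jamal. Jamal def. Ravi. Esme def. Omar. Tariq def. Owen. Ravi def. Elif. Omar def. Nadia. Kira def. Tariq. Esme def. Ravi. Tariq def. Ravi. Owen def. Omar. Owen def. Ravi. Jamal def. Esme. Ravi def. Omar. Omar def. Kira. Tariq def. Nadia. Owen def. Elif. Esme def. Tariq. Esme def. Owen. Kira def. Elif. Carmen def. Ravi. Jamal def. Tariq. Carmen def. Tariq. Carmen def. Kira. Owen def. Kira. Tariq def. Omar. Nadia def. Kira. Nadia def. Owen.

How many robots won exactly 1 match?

Win totals: Esme 6, Owen 6, Tariq 5, Carmen 7, Ravi 3, Omar 4, Nadia 5, Jamal 6, Kira 2, Elif 1.
Exactly 1: Elif — 1 robot.

1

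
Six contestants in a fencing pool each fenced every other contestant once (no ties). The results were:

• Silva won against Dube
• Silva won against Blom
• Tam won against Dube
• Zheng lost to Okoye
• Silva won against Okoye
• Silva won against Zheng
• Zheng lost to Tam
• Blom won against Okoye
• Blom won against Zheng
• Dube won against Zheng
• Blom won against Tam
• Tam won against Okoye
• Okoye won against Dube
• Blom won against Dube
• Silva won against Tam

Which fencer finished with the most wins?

Silva

Win totals: Tam 3, Dube 1, Blom 4, Silva 5, Zheng 0, Okoye 2.
Silva leads with 5 wins (next highest: 4).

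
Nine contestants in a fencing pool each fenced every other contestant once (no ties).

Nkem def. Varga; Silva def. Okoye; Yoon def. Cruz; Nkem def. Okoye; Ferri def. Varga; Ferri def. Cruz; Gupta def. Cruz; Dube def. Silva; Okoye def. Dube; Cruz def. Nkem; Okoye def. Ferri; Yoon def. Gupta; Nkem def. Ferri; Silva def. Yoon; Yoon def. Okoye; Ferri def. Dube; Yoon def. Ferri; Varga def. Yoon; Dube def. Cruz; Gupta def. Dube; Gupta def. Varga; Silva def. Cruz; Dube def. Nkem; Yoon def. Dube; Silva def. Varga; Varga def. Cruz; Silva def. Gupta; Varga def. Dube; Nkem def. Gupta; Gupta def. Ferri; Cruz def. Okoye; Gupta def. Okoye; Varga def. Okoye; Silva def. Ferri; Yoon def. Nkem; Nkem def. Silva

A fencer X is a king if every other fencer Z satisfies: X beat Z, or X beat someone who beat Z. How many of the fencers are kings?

Cruz cannot reach Yoon in two steps.
Varga reaches everyone (king).
Ferri cannot reach Gupta in two steps.
Dube reaches everyone (king).
Okoye cannot reach Yoon, Gupta in two steps.
Silva reaches everyone (king).
Nkem reaches everyone (king).
Yoon reaches everyone (king).
Gupta reaches everyone (king).
Kings: Varga, Dube, Silva, Nkem, Yoon, Gupta — 6.

6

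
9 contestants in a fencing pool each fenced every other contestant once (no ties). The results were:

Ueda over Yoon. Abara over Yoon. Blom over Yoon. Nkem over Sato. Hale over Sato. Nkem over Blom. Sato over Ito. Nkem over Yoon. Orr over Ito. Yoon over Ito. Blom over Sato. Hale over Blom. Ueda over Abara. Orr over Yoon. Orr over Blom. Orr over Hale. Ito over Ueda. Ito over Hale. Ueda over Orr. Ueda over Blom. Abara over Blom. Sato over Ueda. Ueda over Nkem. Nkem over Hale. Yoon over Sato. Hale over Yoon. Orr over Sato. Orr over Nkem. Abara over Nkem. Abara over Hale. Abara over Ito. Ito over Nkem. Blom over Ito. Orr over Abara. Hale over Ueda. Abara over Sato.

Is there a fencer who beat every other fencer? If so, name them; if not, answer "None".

Highest win total is Orr with 7 (out of 8 possible).
Orr lost to Ueda, so no fencer went undefeated.

None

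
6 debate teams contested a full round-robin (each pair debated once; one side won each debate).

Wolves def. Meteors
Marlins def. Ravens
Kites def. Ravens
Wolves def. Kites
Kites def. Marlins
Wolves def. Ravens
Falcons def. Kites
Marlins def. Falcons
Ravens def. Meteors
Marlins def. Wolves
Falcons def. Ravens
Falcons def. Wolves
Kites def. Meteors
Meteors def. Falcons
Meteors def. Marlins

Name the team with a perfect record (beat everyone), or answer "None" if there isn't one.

None

Highest win total is Wolves with 3 (out of 5 possible).
Wolves lost to Falcons, Marlins, so no team went undefeated.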